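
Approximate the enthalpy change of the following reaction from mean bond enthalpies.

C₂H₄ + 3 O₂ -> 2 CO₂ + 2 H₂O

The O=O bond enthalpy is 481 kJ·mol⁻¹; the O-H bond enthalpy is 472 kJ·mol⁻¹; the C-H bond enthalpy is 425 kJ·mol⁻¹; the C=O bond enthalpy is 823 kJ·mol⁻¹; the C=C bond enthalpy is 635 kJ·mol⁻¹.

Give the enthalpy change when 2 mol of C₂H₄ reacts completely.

Bonds broken (reactants):
  C-H: 4 × 425 = 1700
  C=C: 1 × 635 = 635
  O=O: 3 × 481 = 1443
  Σ(broken) = 3778 kJ
Bonds formed (products):
  C=O: 4 × 823 = 3292
  O-H: 4 × 472 = 1888
  Σ(formed) = 5180 kJ
ΔH = Σ(broken) − Σ(formed) = 3778 − 5180 = −1402 kJ
For 2× the reaction as written: 2 × (−1402) = −2804 kJ

ΔH = −2804 kJ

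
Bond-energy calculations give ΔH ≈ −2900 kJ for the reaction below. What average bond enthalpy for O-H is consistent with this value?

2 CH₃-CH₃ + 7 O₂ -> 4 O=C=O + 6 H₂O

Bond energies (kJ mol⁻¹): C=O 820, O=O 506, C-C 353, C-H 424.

Let D be the O-H bond energy.
Σ(broken) = 2×353 + 12×424 + 7×506 = 9336
Σ(formed) = 8×820 + 12×D = 6560 + 12D
ΔH = Σ(broken) − Σ(formed) = (9336) − (6560 + 12D) = +2776 − 12D
Setting this equal to −2900 kJ gives 12D = 5676, so D = 473 kJ/mol.

D(O-H) ≈ 473 kJ/mol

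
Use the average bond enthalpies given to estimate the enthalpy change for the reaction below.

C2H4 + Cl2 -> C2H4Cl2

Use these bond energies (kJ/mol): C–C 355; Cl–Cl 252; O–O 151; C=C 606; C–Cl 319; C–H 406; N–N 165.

Bonds broken (reactants):
  C–H: 4 × 406 = 1624
  C=C: 1 × 606 = 606
  Cl–Cl: 1 × 252 = 252
  Σ(broken) = 2482 kJ
Bonds formed (products):
  C–C: 1 × 355 = 355
  C–Cl: 2 × 319 = 638
  C–H: 4 × 406 = 1624
  Σ(formed) = 2617 kJ
ΔH = Σ(broken) − Σ(formed) = 2482 − 2617 = −135 kJ

ΔH ≈ −135 kJ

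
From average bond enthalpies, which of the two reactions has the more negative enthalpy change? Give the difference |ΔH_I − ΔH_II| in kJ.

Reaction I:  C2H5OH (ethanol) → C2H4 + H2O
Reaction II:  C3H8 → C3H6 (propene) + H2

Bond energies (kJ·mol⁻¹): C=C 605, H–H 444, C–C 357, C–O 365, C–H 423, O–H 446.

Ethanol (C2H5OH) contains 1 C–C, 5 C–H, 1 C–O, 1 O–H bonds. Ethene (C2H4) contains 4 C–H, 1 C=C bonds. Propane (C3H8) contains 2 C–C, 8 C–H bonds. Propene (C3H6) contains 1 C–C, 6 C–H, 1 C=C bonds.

Reaction I:
  Bonds broken (reactants):
    C–C: 1 × 357 = 357
    C–H: 5 × 423 = 2115
    C–O: 1 × 365 = 365
    O–H: 1 × 446 = 446
    Σ(broken) = 3283 kJ
  Bonds formed (products):
    C–H: 4 × 423 = 1692
    C=C: 1 × 605 = 605
    O–H: 2 × 446 = 892
    Σ(formed) = 3189 kJ
  ΔH_I = 3283 − 3189 = +94 kJ
Reaction II:
  Bonds broken (reactants):
    C–C: 2 × 357 = 714
    C–H: 8 × 423 = 3384
    Σ(broken) = 4098 kJ
  Bonds formed (products):
    C–C: 1 × 357 = 357
    C–H: 6 × 423 = 2538
    C=C: 1 × 605 = 605
    H–H: 1 × 444 = 444
    Σ(formed) = 3944 kJ
  ΔH_II = 4098 − 3944 = +154 kJ
ΔH_I − ΔH_II = −60 kJ, so reaction I has the more negative ΔH; |ΔH_I − ΔH_II| = 60 kJ.

Reaction I, by 60 kJ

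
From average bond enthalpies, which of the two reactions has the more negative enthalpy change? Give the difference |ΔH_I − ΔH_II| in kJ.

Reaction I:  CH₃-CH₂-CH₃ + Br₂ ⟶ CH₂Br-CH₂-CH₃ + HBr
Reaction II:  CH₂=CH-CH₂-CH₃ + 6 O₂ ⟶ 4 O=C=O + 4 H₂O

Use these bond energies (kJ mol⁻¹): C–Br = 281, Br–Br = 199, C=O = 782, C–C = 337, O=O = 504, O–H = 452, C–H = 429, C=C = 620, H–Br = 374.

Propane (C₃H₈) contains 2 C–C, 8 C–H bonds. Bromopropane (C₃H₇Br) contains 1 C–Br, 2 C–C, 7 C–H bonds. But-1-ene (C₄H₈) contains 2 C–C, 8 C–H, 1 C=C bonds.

Reaction I:
  Bonds broken (reactants):
    Br–Br: 1 × 199 = 199
    C–C: 2 × 337 = 674
    C–H: 8 × 429 = 3432
    Σ(broken) = 4305 kJ
  Bonds formed (products):
    C–Br: 1 × 281 = 281
    C–C: 2 × 337 = 674
    C–H: 7 × 429 = 3003
    H–Br: 1 × 374 = 374
    Σ(formed) = 4332 kJ
  ΔH_I = 4305 − 4332 = −27 kJ
Reaction II:
  Bonds broken (reactants):
    C–C: 2 × 337 = 674
    C–H: 8 × 429 = 3432
    C=C: 1 × 620 = 620
    O=O: 6 × 504 = 3024
    Σ(broken) = 7750 kJ
  Bonds formed (products):
    C=O: 8 × 782 = 6256
    O–H: 8 × 452 = 3616
    Σ(formed) = 9872 kJ
  ΔH_II = 7750 − 9872 = −2122 kJ
ΔH_I − ΔH_II = +2095 kJ, so reaction II has the more negative ΔH; |ΔH_I − ΔH_II| = 2095 kJ.

Reaction II, by 2095 kJ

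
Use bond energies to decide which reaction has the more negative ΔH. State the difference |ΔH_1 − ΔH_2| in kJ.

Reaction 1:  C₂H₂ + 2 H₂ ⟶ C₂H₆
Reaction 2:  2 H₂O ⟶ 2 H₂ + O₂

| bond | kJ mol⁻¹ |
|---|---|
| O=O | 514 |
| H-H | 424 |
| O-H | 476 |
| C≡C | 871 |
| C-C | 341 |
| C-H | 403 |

Reaction 1:
  Bonds broken (reactants):
    C≡C: 1 × 871 = 871
    C-H: 2 × 403 = 806
    H-H: 2 × 424 = 848
    Σ(broken) = 2525 kJ
  Bonds formed (products):
    C-C: 1 × 341 = 341
    C-H: 6 × 403 = 2418
    Σ(formed) = 2759 kJ
  ΔH_1 = 2525 − 2759 = −234 kJ
Reaction 2:
  Bonds broken (reactants):
    O-H: 4 × 476 = 1904
    Σ(broken) = 1904 kJ
  Bonds formed (products):
    H-H: 2 × 424 = 848
    O=O: 1 × 514 = 514
    Σ(formed) = 1362 kJ
  ΔH_2 = 1904 − 1362 = +542 kJ
ΔH_1 − ΔH_2 = −776 kJ, so reaction 1 has the more negative ΔH; |ΔH_1 − ΔH_2| = 776 kJ.

Reaction 1, by 776 kJ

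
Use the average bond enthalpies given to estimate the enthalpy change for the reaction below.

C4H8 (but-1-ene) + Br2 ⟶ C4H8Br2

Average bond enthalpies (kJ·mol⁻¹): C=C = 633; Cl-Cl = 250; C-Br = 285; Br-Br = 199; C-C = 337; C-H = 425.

Bonds broken (reactants):
  Br-Br: 1 × 199 = 199
  C-C: 2 × 337 = 674
  C-H: 8 × 425 = 3400
  C=C: 1 × 633 = 633
  Σ(broken) = 4906 kJ
Bonds formed (products):
  C-Br: 2 × 285 = 570
  C-C: 3 × 337 = 1011
  C-H: 8 × 425 = 3400
  Σ(formed) = 4981 kJ
ΔH = Σ(broken) − Σ(formed) = 4906 − 4981 = −75 kJ

ΔH ≈ −75 kJ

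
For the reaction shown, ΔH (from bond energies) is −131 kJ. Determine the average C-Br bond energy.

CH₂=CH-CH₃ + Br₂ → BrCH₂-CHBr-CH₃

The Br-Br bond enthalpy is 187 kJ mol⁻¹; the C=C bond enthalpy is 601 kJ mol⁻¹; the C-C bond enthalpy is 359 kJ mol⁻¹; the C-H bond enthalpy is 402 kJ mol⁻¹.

Let D be the C-Br bond energy.
Σ(broken) = 1×187 + 1×359 + 6×402 + 1×601 = 3559
Σ(formed) = 2×D + 2×359 + 6×402 = 3130 + 2D
ΔH = Σ(broken) − Σ(formed) = (3559) − (3130 + 2D) = +429 − 2D
Setting this equal to −131 kJ gives 2D = 560, so D = 280 kJ/mol.

D(C-Br) ≈ 280 kJ/mol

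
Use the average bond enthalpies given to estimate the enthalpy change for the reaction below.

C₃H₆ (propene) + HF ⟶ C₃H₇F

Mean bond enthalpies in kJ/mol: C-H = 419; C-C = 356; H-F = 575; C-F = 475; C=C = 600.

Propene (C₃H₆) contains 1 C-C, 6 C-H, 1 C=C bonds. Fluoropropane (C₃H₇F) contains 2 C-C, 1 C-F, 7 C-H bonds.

ΔH ≈ −75 kJ

Bonds broken (reactants):
  C-C: 1 × 356 = 356
  C-H: 6 × 419 = 2514
  C=C: 1 × 600 = 600
  H-F: 1 × 575 = 575
  Σ(broken) = 4045 kJ
Bonds formed (products):
  C-C: 2 × 356 = 712
  C-F: 1 × 475 = 475
  C-H: 7 × 419 = 2933
  Σ(formed) = 4120 kJ
ΔH = Σ(broken) − Σ(formed) = 4045 − 4120 = −75 kJ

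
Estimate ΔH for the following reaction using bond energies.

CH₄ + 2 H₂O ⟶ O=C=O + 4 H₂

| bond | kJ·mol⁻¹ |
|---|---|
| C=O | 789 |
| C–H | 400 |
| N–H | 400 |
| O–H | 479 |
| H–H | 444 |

ΔH ≈ +162 kJ

Bonds broken (reactants):
  C–H: 4 × 400 = 1600
  O–H: 4 × 479 = 1916
  Σ(broken) = 3516 kJ
Bonds formed (products):
  C=O: 2 × 789 = 1578
  H–H: 4 × 444 = 1776
  Σ(formed) = 3354 kJ
ΔH = Σ(broken) − Σ(formed) = 3516 − 3354 = +162 kJ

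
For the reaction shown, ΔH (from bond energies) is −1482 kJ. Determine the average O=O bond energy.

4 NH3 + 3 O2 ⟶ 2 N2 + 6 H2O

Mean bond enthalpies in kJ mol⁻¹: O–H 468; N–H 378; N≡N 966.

Let D be the O=O bond energy.
Σ(broken) = 12×378 + 3×D = 4536 + 3D
Σ(formed) = 2×966 + 12×468 = 7548
ΔH = Σ(broken) − Σ(formed) = (4536 + 3D) − (7548) = −3012 + 3D
Setting this equal to −1482 kJ gives 3D = 1530, so D = 510 kJ/mol.

D(O=O) ≈ 510 kJ/mol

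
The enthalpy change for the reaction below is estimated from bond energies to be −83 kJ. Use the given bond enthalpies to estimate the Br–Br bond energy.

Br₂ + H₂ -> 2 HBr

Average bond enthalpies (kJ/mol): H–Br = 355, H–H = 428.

D(Br–Br) ≈ 199 kJ/mol

Let D be the Br–Br bond energy.
Σ(broken) = 1×D + 1×428 = 428 + D
Σ(formed) = 2×355 = 710
ΔH = Σ(broken) − Σ(formed) = (428 + D) − (710) = −282 + D
Setting this equal to −83 kJ gives D = 199 kJ/mol.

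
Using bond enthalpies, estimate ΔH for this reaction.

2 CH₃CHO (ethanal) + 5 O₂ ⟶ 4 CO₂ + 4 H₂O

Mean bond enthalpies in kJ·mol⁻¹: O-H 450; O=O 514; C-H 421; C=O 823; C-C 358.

ΔH ≈ −1884 kJ

Bonds broken (reactants):
  C-C: 2 × 358 = 716
  C-H: 8 × 421 = 3368
  C=O: 2 × 823 = 1646
  O=O: 5 × 514 = 2570
  Σ(broken) = 8300 kJ
Bonds formed (products):
  C=O: 8 × 823 = 6584
  O-H: 8 × 450 = 3600
  Σ(formed) = 10184 kJ
ΔH = Σ(broken) − Σ(formed) = 8300 − 10184 = −1884 kJ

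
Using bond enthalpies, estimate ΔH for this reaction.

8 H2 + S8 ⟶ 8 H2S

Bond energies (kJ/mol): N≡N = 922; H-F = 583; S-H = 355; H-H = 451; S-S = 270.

Bonds broken (reactants):
  H-H: 8 × 451 = 3608
  S-S: 8 × 270 = 2160
  Σ(broken) = 5768 kJ
Bonds formed (products):
  S-H: 16 × 355 = 5680
  Σ(formed) = 5680 kJ
ΔH = Σ(broken) − Σ(formed) = 5768 − 5680 = +88 kJ

ΔH ≈ +88 kJ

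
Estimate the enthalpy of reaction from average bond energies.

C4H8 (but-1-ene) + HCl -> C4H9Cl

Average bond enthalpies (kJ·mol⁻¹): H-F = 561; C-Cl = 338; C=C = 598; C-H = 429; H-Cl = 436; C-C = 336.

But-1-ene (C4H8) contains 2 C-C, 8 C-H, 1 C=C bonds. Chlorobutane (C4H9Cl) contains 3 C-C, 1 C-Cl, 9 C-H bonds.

Bonds broken (reactants):
  C-C: 2 × 336 = 672
  C-H: 8 × 429 = 3432
  C=C: 1 × 598 = 598
  H-Cl: 1 × 436 = 436
  Σ(broken) = 5138 kJ
Bonds formed (products):
  C-C: 3 × 336 = 1008
  C-Cl: 1 × 338 = 338
  C-H: 9 × 429 = 3861
  Σ(formed) = 5207 kJ
ΔH = Σ(broken) − Σ(formed) = 5138 − 5207 = −69 kJ

ΔH ≈ −69 kJ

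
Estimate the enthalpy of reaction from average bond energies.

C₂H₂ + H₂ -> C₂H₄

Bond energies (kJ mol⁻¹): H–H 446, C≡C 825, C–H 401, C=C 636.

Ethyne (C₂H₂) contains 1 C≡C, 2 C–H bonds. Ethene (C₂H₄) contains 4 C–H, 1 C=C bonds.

Bonds broken (reactants):
  C≡C: 1 × 825 = 825
  C–H: 2 × 401 = 802
  H–H: 1 × 446 = 446
  Σ(broken) = 2073 kJ
Bonds formed (products):
  C–H: 4 × 401 = 1604
  C=C: 1 × 636 = 636
  Σ(formed) = 2240 kJ
ΔH = Σ(broken) − Σ(formed) = 2073 − 2240 = −167 kJ

ΔH ≈ −167 kJ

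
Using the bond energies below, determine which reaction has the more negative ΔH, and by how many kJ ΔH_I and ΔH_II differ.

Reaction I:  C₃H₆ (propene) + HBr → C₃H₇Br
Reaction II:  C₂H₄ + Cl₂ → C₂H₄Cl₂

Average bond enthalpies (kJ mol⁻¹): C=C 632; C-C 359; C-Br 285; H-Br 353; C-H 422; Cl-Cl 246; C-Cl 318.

Reaction I:
  Bonds broken (reactants):
    C-C: 1 × 359 = 359
    C-H: 6 × 422 = 2532
    C=C: 1 × 632 = 632
    H-Br: 1 × 353 = 353
    Σ(broken) = 3876 kJ
  Bonds formed (products):
    C-Br: 1 × 285 = 285
    C-C: 2 × 359 = 718
    C-H: 7 × 422 = 2954
    Σ(formed) = 3957 kJ
  ΔH_I = 3876 − 3957 = −81 kJ
Reaction II:
  Bonds broken (reactants):
    C-H: 4 × 422 = 1688
    C=C: 1 × 632 = 632
    Cl-Cl: 1 × 246 = 246
    Σ(broken) = 2566 kJ
  Bonds formed (products):
    C-C: 1 × 359 = 359
    C-Cl: 2 × 318 = 636
    C-H: 4 × 422 = 1688
    Σ(formed) = 2683 kJ
  ΔH_II = 2566 − 2683 = −117 kJ
ΔH_I − ΔH_II = +36 kJ, so reaction II has the more negative ΔH; |ΔH_I − ΔH_II| = 36 kJ.

Reaction II, by 36 kJ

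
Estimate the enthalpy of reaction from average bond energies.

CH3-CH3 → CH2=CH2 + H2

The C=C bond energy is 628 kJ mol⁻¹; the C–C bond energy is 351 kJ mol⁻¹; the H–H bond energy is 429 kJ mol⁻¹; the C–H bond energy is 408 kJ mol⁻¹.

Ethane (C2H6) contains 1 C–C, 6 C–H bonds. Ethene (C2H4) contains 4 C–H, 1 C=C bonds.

Bonds broken (reactants):
  C–C: 1 × 351 = 351
  C–H: 6 × 408 = 2448
  Σ(broken) = 2799 kJ
Bonds formed (products):
  C–H: 4 × 408 = 1632
  C=C: 1 × 628 = 628
  H–H: 1 × 429 = 429
  Σ(formed) = 2689 kJ
ΔH = Σ(broken) − Σ(formed) = 2799 − 2689 = +110 kJ

ΔH ≈ +110 kJ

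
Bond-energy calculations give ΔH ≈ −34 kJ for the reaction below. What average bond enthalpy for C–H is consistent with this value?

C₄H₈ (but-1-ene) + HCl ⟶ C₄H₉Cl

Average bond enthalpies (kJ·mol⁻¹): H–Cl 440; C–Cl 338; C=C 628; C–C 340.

Let D be the C–H bond energy.
Σ(broken) = 2×340 + 8×D + 1×628 + 1×440 = 1748 + 8D
Σ(formed) = 3×340 + 1×338 + 9×D = 1358 + 9D
ΔH = Σ(broken) − Σ(formed) = (1748 + 8D) − (1358 + 9D) = +390 − D
Setting this equal to −34 kJ gives D = 424 kJ/mol.

D(C–H) ≈ 424 kJ/mol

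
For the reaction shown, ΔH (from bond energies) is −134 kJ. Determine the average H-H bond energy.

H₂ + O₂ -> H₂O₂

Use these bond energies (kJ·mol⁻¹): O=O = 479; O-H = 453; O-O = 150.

Let D be the H-H bond energy.
Σ(broken) = 1×D + 1×479 = 479 + D
Σ(formed) = 2×453 + 1×150 = 1056
ΔH = Σ(broken) − Σ(formed) = (479 + D) − (1056) = −577 + D
Setting this equal to −134 kJ gives D = 443 kJ/mol.

D(H-H) ≈ 443 kJ/mol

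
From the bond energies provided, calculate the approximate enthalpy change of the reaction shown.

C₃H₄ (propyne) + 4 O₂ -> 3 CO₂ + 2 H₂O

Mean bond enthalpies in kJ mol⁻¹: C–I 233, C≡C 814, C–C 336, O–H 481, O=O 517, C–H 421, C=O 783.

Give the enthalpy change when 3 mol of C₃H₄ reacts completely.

ΔH = −5160 kJ

Bonds broken (reactants):
  C≡C: 1 × 814 = 814
  C–C: 1 × 336 = 336
  C–H: 4 × 421 = 1684
  O=O: 4 × 517 = 2068
  Σ(broken) = 4902 kJ
Bonds formed (products):
  C=O: 6 × 783 = 4698
  O–H: 4 × 481 = 1924
  Σ(formed) = 6622 kJ
ΔH = Σ(broken) − Σ(formed) = 4902 − 6622 = −1720 kJ
For 3× the reaction as written: 3 × (−1720) = −5160 kJ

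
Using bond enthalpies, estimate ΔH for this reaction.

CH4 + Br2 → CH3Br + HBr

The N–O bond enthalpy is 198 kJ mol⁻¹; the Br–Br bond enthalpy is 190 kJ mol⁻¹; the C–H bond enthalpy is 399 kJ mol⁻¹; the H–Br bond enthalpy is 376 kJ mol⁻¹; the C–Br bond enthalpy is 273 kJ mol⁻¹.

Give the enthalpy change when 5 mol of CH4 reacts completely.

Bonds broken (reactants):
  Br–Br: 1 × 190 = 190
  C–H: 4 × 399 = 1596
  Σ(broken) = 1786 kJ
Bonds formed (products):
  C–Br: 1 × 273 = 273
  C–H: 3 × 399 = 1197
  H–Br: 1 × 376 = 376
  Σ(formed) = 1846 kJ
ΔH = Σ(broken) − Σ(formed) = 1786 − 1846 = −60 kJ
For 5× the reaction as written: 5 × (−60) = −300 kJ

ΔH = −300 kJ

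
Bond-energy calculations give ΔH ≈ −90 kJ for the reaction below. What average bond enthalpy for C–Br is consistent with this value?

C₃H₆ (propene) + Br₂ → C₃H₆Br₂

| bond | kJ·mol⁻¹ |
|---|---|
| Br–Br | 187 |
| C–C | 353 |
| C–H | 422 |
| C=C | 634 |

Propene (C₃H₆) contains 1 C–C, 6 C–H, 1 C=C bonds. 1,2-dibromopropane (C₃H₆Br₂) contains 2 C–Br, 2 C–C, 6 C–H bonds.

Let D be the C–Br bond energy.
Σ(broken) = 1×187 + 1×353 + 6×422 + 1×634 = 3706
Σ(formed) = 2×D + 2×353 + 6×422 = 3238 + 2D
ΔH = Σ(broken) − Σ(formed) = (3706) − (3238 + 2D) = +468 − 2D
Setting this equal to −90 kJ gives 2D = 558, so D = 279 kJ/mol.

D(C–Br) ≈ 279 kJ/mol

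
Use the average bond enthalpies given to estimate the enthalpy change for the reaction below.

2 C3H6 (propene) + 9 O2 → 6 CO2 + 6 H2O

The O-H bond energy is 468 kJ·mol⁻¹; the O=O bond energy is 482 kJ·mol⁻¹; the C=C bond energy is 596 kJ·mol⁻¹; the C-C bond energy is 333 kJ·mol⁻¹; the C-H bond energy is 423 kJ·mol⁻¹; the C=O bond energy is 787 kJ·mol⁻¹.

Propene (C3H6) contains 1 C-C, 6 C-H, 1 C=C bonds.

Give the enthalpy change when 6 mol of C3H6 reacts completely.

ΔH = −11364 kJ

Bonds broken (reactants):
  C-C: 2 × 333 = 666
  C-H: 12 × 423 = 5076
  C=C: 2 × 596 = 1192
  O=O: 9 × 482 = 4338
  Σ(broken) = 11272 kJ
Bonds formed (products):
  C=O: 12 × 787 = 9444
  O-H: 12 × 468 = 5616
  Σ(formed) = 15060 kJ
ΔH = Σ(broken) − Σ(formed) = 11272 − 15060 = −3788 kJ
For 3× the reaction as written: 3 × (−3788) = −11364 kJ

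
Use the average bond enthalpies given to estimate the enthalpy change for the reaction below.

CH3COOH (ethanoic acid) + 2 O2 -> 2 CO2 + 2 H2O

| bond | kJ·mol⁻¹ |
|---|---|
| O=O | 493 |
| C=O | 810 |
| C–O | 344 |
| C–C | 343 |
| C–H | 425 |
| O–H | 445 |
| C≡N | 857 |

Bonds broken (reactants):
  C–C: 1 × 343 = 343
  C–H: 3 × 425 = 1275
  C–O: 1 × 344 = 344
  C=O: 1 × 810 = 810
  O–H: 1 × 445 = 445
  O=O: 2 × 493 = 986
  Σ(broken) = 4203 kJ
Bonds formed (products):
  C=O: 4 × 810 = 3240
  O–H: 4 × 445 = 1780
  Σ(formed) = 5020 kJ
ΔH = Σ(broken) − Σ(formed) = 4203 − 5020 = −817 kJ

ΔH ≈ −817 kJ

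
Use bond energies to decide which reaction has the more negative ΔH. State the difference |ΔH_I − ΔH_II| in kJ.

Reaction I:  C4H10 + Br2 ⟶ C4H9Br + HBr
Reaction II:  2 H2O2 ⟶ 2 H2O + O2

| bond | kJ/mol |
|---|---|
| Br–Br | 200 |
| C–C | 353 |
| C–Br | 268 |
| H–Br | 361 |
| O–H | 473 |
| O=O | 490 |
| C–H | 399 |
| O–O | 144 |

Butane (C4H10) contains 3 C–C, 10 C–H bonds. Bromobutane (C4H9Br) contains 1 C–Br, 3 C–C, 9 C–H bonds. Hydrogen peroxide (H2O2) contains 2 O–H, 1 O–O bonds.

Reaction I:
  Bonds broken (reactants):
    Br–Br: 1 × 200 = 200
    C–C: 3 × 353 = 1059
    C–H: 10 × 399 = 3990
    Σ(broken) = 5249 kJ
  Bonds formed (products):
    C–Br: 1 × 268 = 268
    C–C: 3 × 353 = 1059
    C–H: 9 × 399 = 3591
    H–Br: 1 × 361 = 361
    Σ(formed) = 5279 kJ
  ΔH_I = 5249 − 5279 = −30 kJ
Reaction II:
  Bonds broken (reactants):
    O–H: 4 × 473 = 1892
    O–O: 2 × 144 = 288
    Σ(broken) = 2180 kJ
  Bonds formed (products):
    O–H: 4 × 473 = 1892
    O=O: 1 × 490 = 490
    Σ(formed) = 2382 kJ
  ΔH_II = 2180 − 2382 = −202 kJ
ΔH_I − ΔH_II = +172 kJ, so reaction II has the more negative ΔH; |ΔH_I − ΔH_II| = 172 kJ.

Reaction II, by 172 kJ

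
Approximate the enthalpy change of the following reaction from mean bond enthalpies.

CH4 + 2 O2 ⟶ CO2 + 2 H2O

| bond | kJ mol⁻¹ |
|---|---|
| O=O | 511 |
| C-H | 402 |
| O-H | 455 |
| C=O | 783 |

ΔH ≈ −756 kJ

Bonds broken (reactants):
  C-H: 4 × 402 = 1608
  O=O: 2 × 511 = 1022
  Σ(broken) = 2630 kJ
Bonds formed (products):
  C=O: 2 × 783 = 1566
  O-H: 4 × 455 = 1820
  Σ(formed) = 3386 kJ
ΔH = Σ(broken) − Σ(formed) = 2630 − 3386 = −756 kJ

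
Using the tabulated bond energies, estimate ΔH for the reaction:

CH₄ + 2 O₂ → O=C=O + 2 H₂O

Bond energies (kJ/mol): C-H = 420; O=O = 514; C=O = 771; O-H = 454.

Bonds broken (reactants):
  C-H: 4 × 420 = 1680
  O=O: 2 × 514 = 1028
  Σ(broken) = 2708 kJ
Bonds formed (products):
  C=O: 2 × 771 = 1542
  O-H: 4 × 454 = 1816
  Σ(formed) = 3358 kJ
ΔH = Σ(broken) − Σ(formed) = 2708 − 3358 = −650 kJ

ΔH ≈ −650 kJ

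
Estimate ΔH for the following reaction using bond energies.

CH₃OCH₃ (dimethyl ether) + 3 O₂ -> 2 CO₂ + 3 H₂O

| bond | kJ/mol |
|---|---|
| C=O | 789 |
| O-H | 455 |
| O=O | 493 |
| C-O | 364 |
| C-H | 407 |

Bonds broken (reactants):
  C-H: 6 × 407 = 2442
  C-O: 2 × 364 = 728
  O=O: 3 × 493 = 1479
  Σ(broken) = 4649 kJ
Bonds formed (products):
  C=O: 4 × 789 = 3156
  O-H: 6 × 455 = 2730
  Σ(formed) = 5886 kJ
ΔH = Σ(broken) − Σ(formed) = 4649 − 5886 = −1237 kJ

ΔH ≈ −1237 kJ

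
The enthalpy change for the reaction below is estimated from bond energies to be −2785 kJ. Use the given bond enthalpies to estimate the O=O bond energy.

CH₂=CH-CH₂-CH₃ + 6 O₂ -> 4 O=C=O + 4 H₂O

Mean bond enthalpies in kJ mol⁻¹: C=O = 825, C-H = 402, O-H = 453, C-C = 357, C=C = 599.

D(O=O) ≈ 485 kJ/mol

Let D be the O=O bond energy.
Σ(broken) = 2×357 + 8×402 + 1×599 + 6×D = 4529 + 6D
Σ(formed) = 8×825 + 8×453 = 10224
ΔH = Σ(broken) − Σ(formed) = (4529 + 6D) − (10224) = −5695 + 6D
Setting this equal to −2785 kJ gives 6D = 2910, so D = 485 kJ/mol.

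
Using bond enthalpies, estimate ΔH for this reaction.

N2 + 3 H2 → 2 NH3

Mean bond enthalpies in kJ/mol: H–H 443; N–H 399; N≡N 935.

ΔH ≈ −130 kJ

Bonds broken (reactants):
  H–H: 3 × 443 = 1329
  N≡N: 1 × 935 = 935
  Σ(broken) = 2264 kJ
Bonds formed (products):
  N–H: 6 × 399 = 2394
  Σ(formed) = 2394 kJ
ΔH = Σ(broken) − Σ(formed) = 2264 − 2394 = −130 kJ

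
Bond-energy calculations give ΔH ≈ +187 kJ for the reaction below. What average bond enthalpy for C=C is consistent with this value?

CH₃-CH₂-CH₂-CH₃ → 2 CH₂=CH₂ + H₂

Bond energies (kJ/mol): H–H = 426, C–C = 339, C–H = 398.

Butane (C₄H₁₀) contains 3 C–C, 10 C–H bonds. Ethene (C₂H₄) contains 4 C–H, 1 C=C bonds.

D(C=C) ≈ 600 kJ/mol

Let D be the C=C bond energy.
Σ(broken) = 3×339 + 10×398 = 4997
Σ(formed) = 8×398 + 2×D + 1×426 = 3610 + 2D
ΔH = Σ(broken) − Σ(formed) = (4997) − (3610 + 2D) = +1387 − 2D
Setting this equal to +187 kJ gives 2D = 1200, so D = 600 kJ/mol.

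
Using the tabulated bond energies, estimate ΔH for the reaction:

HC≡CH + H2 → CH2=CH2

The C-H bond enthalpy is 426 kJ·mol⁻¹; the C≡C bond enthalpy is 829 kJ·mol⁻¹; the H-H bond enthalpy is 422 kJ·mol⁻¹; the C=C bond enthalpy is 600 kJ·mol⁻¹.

ΔH ≈ −201 kJ

Bonds broken (reactants):
  C≡C: 1 × 829 = 829
  C-H: 2 × 426 = 852
  H-H: 1 × 422 = 422
  Σ(broken) = 2103 kJ
Bonds formed (products):
  C-H: 4 × 426 = 1704
  C=C: 1 × 600 = 600
  Σ(formed) = 2304 kJ
ΔH = Σ(broken) − Σ(formed) = 2103 − 2304 = −201 kJ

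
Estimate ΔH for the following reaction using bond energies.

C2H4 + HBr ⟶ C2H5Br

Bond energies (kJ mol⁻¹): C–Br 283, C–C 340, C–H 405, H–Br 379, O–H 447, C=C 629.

Bonds broken (reactants):
  C–H: 4 × 405 = 1620
  C=C: 1 × 629 = 629
  H–Br: 1 × 379 = 379
  Σ(broken) = 2628 kJ
Bonds formed (products):
  C–Br: 1 × 283 = 283
  C–C: 1 × 340 = 340
  C–H: 5 × 405 = 2025
  Σ(formed) = 2648 kJ
ΔH = Σ(broken) − Σ(formed) = 2628 − 2648 = −20 kJ

ΔH ≈ −20 kJ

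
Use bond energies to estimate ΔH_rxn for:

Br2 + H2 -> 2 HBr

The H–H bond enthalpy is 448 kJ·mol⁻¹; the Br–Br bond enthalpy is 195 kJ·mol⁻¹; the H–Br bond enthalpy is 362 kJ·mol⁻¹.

Bonds broken (reactants):
  Br–Br: 1 × 195 = 195
  H–H: 1 × 448 = 448
  Σ(broken) = 643 kJ
Bonds formed (products):
  H–Br: 2 × 362 = 724
  Σ(formed) = 724 kJ
ΔH = Σ(broken) − Σ(formed) = 643 − 724 = −81 kJ

ΔH ≈ −81 kJ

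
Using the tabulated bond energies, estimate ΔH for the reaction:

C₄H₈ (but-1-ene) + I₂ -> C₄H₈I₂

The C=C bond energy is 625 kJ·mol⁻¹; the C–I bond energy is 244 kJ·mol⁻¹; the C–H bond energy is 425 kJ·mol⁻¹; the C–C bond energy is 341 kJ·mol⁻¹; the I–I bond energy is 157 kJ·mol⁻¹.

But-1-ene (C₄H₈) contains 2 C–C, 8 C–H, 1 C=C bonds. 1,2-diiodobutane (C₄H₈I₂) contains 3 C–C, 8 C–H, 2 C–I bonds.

Bonds broken (reactants):
  C–C: 2 × 341 = 682
  C–H: 8 × 425 = 3400
  C=C: 1 × 625 = 625
  I–I: 1 × 157 = 157
  Σ(broken) = 4864 kJ
Bonds formed (products):
  C–C: 3 × 341 = 1023
  C–H: 8 × 425 = 3400
  C–I: 2 × 244 = 488
  Σ(formed) = 4911 kJ
ΔH = Σ(broken) − Σ(formed) = 4864 − 4911 = −47 kJ

ΔH ≈ −47 kJ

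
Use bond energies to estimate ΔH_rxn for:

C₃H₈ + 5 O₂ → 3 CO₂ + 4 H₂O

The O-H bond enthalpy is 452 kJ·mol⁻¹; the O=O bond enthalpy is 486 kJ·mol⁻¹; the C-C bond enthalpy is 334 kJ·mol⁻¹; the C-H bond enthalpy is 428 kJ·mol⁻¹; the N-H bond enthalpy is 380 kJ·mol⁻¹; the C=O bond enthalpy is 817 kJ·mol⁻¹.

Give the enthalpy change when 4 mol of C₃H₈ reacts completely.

ΔH = −7984 kJ

Bonds broken (reactants):
  C-C: 2 × 334 = 668
  C-H: 8 × 428 = 3424
  O=O: 5 × 486 = 2430
  Σ(broken) = 6522 kJ
Bonds formed (products):
  C=O: 6 × 817 = 4902
  O-H: 8 × 452 = 3616
  Σ(formed) = 8518 kJ
ΔH = Σ(broken) − Σ(formed) = 6522 − 8518 = −1996 kJ
For 4× the reaction as written: 4 × (−1996) = −7984 kJ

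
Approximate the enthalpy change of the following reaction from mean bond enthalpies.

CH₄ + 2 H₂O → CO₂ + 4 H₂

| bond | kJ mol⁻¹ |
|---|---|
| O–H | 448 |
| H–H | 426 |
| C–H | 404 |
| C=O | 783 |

ΔH ≈ +138 kJ

Bonds broken (reactants):
  C–H: 4 × 404 = 1616
  O–H: 4 × 448 = 1792
  Σ(broken) = 3408 kJ
Bonds formed (products):
  C=O: 2 × 783 = 1566
  H–H: 4 × 426 = 1704
  Σ(formed) = 3270 kJ
ΔH = Σ(broken) − Σ(formed) = 3408 − 3270 = +138 kJ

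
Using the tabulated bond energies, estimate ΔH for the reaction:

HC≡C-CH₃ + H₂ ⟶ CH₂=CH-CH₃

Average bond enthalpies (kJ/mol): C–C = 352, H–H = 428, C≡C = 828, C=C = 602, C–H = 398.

Bonds broken (reactants):
  C≡C: 1 × 828 = 828
  C–C: 1 × 352 = 352
  C–H: 4 × 398 = 1592
  H–H: 1 × 428 = 428
  Σ(broken) = 3200 kJ
Bonds formed (products):
  C–C: 1 × 352 = 352
  C–H: 6 × 398 = 2388
  C=C: 1 × 602 = 602
  Σ(formed) = 3342 kJ
ΔH = Σ(broken) − Σ(formed) = 3200 − 3342 = −142 kJ

ΔH ≈ −142 kJ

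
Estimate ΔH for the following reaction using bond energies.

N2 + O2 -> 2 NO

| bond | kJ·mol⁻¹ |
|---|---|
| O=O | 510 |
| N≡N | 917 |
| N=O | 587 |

Bonds broken (reactants):
  N≡N: 1 × 917 = 917
  O=O: 1 × 510 = 510
  Σ(broken) = 1427 kJ
Bonds formed (products):
  N=O: 2 × 587 = 1174
  Σ(formed) = 1174 kJ
ΔH = Σ(broken) − Σ(formed) = 1427 − 1174 = +253 kJ

ΔH ≈ +253 kJ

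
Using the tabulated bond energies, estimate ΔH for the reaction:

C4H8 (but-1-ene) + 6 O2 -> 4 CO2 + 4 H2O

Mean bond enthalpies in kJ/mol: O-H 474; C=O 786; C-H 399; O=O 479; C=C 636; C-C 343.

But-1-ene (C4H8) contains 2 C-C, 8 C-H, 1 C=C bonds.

Bonds broken (reactants):
  C-C: 2 × 343 = 686
  C-H: 8 × 399 = 3192
  C=C: 1 × 636 = 636
  O=O: 6 × 479 = 2874
  Σ(broken) = 7388 kJ
Bonds formed (products):
  C=O: 8 × 786 = 6288
  O-H: 8 × 474 = 3792
  Σ(formed) = 10080 kJ
ΔH = Σ(broken) − Σ(formed) = 7388 − 10080 = −2692 kJ

ΔH ≈ −2692 kJ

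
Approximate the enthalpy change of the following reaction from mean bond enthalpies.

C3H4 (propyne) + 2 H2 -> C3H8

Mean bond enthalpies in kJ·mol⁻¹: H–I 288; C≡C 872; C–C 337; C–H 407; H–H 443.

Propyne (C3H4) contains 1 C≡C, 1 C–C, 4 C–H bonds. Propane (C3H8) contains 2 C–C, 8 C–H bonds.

ΔH ≈ −207 kJ

Bonds broken (reactants):
  C≡C: 1 × 872 = 872
  C–C: 1 × 337 = 337
  C–H: 4 × 407 = 1628
  H–H: 2 × 443 = 886
  Σ(broken) = 3723 kJ
Bonds formed (products):
  C–C: 2 × 337 = 674
  C–H: 8 × 407 = 3256
  Σ(formed) = 3930 kJ
ΔH = Σ(broken) − Σ(formed) = 3723 − 3930 = −207 kJ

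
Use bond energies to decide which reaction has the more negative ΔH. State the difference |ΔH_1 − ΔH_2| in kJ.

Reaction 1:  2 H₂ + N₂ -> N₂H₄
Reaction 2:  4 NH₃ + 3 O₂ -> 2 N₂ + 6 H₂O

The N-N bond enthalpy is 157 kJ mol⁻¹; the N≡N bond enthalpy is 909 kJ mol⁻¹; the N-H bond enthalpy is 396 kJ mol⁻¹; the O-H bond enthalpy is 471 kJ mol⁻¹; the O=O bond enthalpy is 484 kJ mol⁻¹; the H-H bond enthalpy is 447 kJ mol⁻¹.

Reaction 2, by 1328 kJ

Reaction 1:
  Bonds broken (reactants):
    H-H: 2 × 447 = 894
    N≡N: 1 × 909 = 909
    Σ(broken) = 1803 kJ
  Bonds formed (products):
    N-H: 4 × 396 = 1584
    N-N: 1 × 157 = 157
    Σ(formed) = 1741 kJ
  ΔH_1 = 1803 − 1741 = +62 kJ
Reaction 2:
  Bonds broken (reactants):
    N-H: 12 × 396 = 4752
    O=O: 3 × 484 = 1452
    Σ(broken) = 6204 kJ
  Bonds formed (products):
    N≡N: 2 × 909 = 1818
    O-H: 12 × 471 = 5652
    Σ(formed) = 7470 kJ
  ΔH_2 = 6204 − 7470 = −1266 kJ
ΔH_1 − ΔH_2 = +1328 kJ, so reaction 2 has the more negative ΔH; |ΔH_1 − ΔH_2| = 1328 kJ.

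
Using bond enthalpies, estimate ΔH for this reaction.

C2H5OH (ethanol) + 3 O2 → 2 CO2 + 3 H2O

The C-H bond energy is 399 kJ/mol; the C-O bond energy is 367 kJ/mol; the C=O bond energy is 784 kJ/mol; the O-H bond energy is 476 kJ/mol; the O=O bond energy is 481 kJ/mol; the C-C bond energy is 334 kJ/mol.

ΔH ≈ −1377 kJ

Bonds broken (reactants):
  C-C: 1 × 334 = 334
  C-H: 5 × 399 = 1995
  C-O: 1 × 367 = 367
  O-H: 1 × 476 = 476
  O=O: 3 × 481 = 1443
  Σ(broken) = 4615 kJ
Bonds formed (products):
  C=O: 4 × 784 = 3136
  O-H: 6 × 476 = 2856
  Σ(formed) = 5992 kJ
ΔH = Σ(broken) − Σ(formed) = 4615 − 5992 = −1377 kJ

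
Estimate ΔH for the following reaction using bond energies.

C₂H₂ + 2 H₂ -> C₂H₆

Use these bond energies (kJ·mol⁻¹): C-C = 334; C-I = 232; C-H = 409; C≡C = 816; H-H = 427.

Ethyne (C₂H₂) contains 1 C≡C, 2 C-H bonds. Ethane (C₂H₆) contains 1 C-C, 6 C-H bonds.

Bonds broken (reactants):
  C≡C: 1 × 816 = 816
  C-H: 2 × 409 = 818
  H-H: 2 × 427 = 854
  Σ(broken) = 2488 kJ
Bonds formed (products):
  C-C: 1 × 334 = 334
  C-H: 6 × 409 = 2454
  Σ(formed) = 2788 kJ
ΔH = Σ(broken) − Σ(formed) = 2488 − 2788 = −300 kJ

ΔH ≈ −300 kJ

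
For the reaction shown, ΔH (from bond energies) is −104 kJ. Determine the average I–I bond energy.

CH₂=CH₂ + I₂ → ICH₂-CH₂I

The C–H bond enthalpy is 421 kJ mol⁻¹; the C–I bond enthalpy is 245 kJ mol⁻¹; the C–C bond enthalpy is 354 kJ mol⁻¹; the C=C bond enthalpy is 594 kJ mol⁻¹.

Let D be the I–I bond energy.
Σ(broken) = 4×421 + 1×594 + 1×D = 2278 + D
Σ(formed) = 1×354 + 4×421 + 2×245 = 2528
ΔH = Σ(broken) − Σ(formed) = (2278 + D) − (2528) = −250 + D
Setting this equal to −104 kJ gives D = 146 kJ/mol.

D(I–I) ≈ 146 kJ/mol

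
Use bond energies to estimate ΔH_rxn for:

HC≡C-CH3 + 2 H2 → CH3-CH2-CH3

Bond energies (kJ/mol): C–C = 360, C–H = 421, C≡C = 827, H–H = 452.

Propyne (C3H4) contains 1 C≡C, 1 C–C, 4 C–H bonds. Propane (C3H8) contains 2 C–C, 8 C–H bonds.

ΔH ≈ −313 kJ

Bonds broken (reactants):
  C≡C: 1 × 827 = 827
  C–C: 1 × 360 = 360
  C–H: 4 × 421 = 1684
  H–H: 2 × 452 = 904
  Σ(broken) = 3775 kJ
Bonds formed (products):
  C–C: 2 × 360 = 720
  C–H: 8 × 421 = 3368
  Σ(formed) = 4088 kJ
ΔH = Σ(broken) − Σ(formed) = 3775 − 4088 = −313 kJ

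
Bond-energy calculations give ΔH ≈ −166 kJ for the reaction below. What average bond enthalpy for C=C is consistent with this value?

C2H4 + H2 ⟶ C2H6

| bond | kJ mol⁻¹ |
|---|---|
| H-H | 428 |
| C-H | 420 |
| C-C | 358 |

Let D be the C=C bond energy.
Σ(broken) = 4×420 + 1×D + 1×428 = 2108 + D
Σ(formed) = 1×358 + 6×420 = 2878
ΔH = Σ(broken) − Σ(formed) = (2108 + D) − (2878) = −770 + D
Setting this equal to −166 kJ gives D = 604 kJ/mol.

D(C=C) ≈ 604 kJ/mol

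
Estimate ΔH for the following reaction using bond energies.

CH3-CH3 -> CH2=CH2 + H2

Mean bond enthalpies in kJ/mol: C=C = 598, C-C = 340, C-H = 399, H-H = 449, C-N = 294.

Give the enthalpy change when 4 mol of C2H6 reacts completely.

Bonds broken (reactants):
  C-C: 1 × 340 = 340
  C-H: 6 × 399 = 2394
  Σ(broken) = 2734 kJ
Bonds formed (products):
  C-H: 4 × 399 = 1596
  C=C: 1 × 598 = 598
  H-H: 1 × 449 = 449
  Σ(formed) = 2643 kJ
ΔH = Σ(broken) − Σ(formed) = 2734 − 2643 = +91 kJ
For 4× the reaction as written: 4 × (+91) = +364 kJ

ΔH = +364 kJ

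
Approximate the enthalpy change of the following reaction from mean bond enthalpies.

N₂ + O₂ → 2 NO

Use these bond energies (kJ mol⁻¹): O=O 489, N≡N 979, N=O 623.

Bonds broken (reactants):
  N≡N: 1 × 979 = 979
  O=O: 1 × 489 = 489
  Σ(broken) = 1468 kJ
Bonds formed (products):
  N=O: 2 × 623 = 1246
  Σ(formed) = 1246 kJ
ΔH = Σ(broken) − Σ(formed) = 1468 − 1246 = +222 kJ

ΔH ≈ +222 kJ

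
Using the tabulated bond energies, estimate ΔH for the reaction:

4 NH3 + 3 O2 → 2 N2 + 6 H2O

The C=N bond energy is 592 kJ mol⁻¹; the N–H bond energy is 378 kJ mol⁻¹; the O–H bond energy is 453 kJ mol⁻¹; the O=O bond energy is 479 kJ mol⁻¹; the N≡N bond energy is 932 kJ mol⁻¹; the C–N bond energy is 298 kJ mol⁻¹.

ΔH ≈ −1327 kJ

Bonds broken (reactants):
  N–H: 12 × 378 = 4536
  O=O: 3 × 479 = 1437
  Σ(broken) = 5973 kJ
Bonds formed (products):
  N≡N: 2 × 932 = 1864
  O–H: 12 × 453 = 5436
  Σ(formed) = 7300 kJ
ΔH = Σ(broken) − Σ(formed) = 5973 − 7300 = −1327 kJ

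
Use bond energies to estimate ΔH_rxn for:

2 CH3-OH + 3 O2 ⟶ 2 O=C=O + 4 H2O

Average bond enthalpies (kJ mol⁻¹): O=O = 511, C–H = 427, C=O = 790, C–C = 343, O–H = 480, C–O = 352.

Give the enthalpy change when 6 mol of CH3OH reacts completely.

Bonds broken (reactants):
  C–H: 6 × 427 = 2562
  C–O: 2 × 352 = 704
  O–H: 2 × 480 = 960
  O=O: 3 × 511 = 1533
  Σ(broken) = 5759 kJ
Bonds formed (products):
  C=O: 4 × 790 = 3160
  O–H: 8 × 480 = 3840
  Σ(formed) = 7000 kJ
ΔH = Σ(broken) − Σ(formed) = 5759 − 7000 = −1241 kJ
For 3× the reaction as written: 3 × (−1241) = −3723 kJ

ΔH = −3723 kJ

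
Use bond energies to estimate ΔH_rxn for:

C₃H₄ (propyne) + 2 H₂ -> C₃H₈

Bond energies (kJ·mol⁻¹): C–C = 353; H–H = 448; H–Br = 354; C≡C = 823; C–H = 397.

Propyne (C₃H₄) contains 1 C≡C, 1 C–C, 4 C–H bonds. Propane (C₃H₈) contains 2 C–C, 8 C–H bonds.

Bonds broken (reactants):
  C≡C: 1 × 823 = 823
  C–C: 1 × 353 = 353
  C–H: 4 × 397 = 1588
  H–H: 2 × 448 = 896
  Σ(broken) = 3660 kJ
Bonds formed (products):
  C–C: 2 × 353 = 706
  C–H: 8 × 397 = 3176
  Σ(formed) = 3882 kJ
ΔH = Σ(broken) − Σ(formed) = 3660 − 3882 = −222 kJ

ΔH ≈ −222 kJ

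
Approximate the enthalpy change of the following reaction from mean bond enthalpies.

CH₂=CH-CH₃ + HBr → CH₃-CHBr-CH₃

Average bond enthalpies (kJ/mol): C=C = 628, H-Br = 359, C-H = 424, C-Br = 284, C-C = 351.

Bonds broken (reactants):
  C-C: 1 × 351 = 351
  C-H: 6 × 424 = 2544
  C=C: 1 × 628 = 628
  H-Br: 1 × 359 = 359
  Σ(broken) = 3882 kJ
Bonds formed (products):
  C-Br: 1 × 284 = 284
  C-C: 2 × 351 = 702
  C-H: 7 × 424 = 2968
  Σ(formed) = 3954 kJ
ΔH = Σ(broken) − Σ(formed) = 3882 − 3954 = −72 kJ

ΔH ≈ −72 kJ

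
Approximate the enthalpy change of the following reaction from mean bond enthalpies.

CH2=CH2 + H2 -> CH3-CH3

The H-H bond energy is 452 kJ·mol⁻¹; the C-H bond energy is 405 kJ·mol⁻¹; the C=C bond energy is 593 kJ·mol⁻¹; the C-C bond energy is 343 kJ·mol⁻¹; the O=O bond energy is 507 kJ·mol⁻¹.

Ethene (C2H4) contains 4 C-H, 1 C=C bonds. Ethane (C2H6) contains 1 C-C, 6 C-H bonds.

Bonds broken (reactants):
  C-H: 4 × 405 = 1620
  C=C: 1 × 593 = 593
  H-H: 1 × 452 = 452
  Σ(broken) = 2665 kJ
Bonds formed (products):
  C-C: 1 × 343 = 343
  C-H: 6 × 405 = 2430
  Σ(formed) = 2773 kJ
ΔH = Σ(broken) − Σ(formed) = 2665 − 2773 = −108 kJ

ΔH ≈ −108 kJ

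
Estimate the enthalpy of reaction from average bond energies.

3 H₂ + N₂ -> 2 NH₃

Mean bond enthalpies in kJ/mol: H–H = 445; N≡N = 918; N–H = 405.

Bonds broken (reactants):
  H–H: 3 × 445 = 1335
  N≡N: 1 × 918 = 918
  Σ(broken) = 2253 kJ
Bonds formed (products):
  N–H: 6 × 405 = 2430
  Σ(formed) = 2430 kJ
ΔH = Σ(broken) − Σ(formed) = 2253 − 2430 = −177 kJ

ΔH ≈ −177 kJ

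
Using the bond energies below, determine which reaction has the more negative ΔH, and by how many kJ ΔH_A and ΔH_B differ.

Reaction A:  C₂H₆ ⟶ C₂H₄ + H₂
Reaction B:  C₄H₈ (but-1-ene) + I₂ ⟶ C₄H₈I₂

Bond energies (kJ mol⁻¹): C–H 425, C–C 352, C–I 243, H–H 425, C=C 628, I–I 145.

Reaction A:
  Bonds broken (reactants):
    C–C: 1 × 352 = 352
    C–H: 6 × 425 = 2550
    Σ(broken) = 2902 kJ
  Bonds formed (products):
    C–H: 4 × 425 = 1700
    C=C: 1 × 628 = 628
    H–H: 1 × 425 = 425
    Σ(formed) = 2753 kJ
  ΔH_A = 2902 − 2753 = +149 kJ
Reaction B:
  Bonds broken (reactants):
    C–C: 2 × 352 = 704
    C–H: 8 × 425 = 3400
    C=C: 1 × 628 = 628
    I–I: 1 × 145 = 145
    Σ(broken) = 4877 kJ
  Bonds formed (products):
    C–C: 3 × 352 = 1056
    C–H: 8 × 425 = 3400
    C–I: 2 × 243 = 486
    Σ(formed) = 4942 kJ
  ΔH_B = 4877 − 4942 = −65 kJ
ΔH_A − ΔH_B = +214 kJ, so reaction B has the more negative ΔH; |ΔH_A − ΔH_B| = 214 kJ.

Reaction B, by 214 kJ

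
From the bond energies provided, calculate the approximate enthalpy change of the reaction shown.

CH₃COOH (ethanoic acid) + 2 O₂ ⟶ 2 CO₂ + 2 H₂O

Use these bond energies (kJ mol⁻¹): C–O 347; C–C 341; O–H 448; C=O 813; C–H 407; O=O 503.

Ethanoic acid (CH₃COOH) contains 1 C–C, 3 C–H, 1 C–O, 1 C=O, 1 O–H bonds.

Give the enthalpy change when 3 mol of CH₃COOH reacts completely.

Bonds broken (reactants):
  C–C: 1 × 341 = 341
  C–H: 3 × 407 = 1221
  C–O: 1 × 347 = 347
  C=O: 1 × 813 = 813
  O–H: 1 × 448 = 448
  O=O: 2 × 503 = 1006
  Σ(broken) = 4176 kJ
Bonds formed (products):
  C=O: 4 × 813 = 3252
  O–H: 4 × 448 = 1792
  Σ(formed) = 5044 kJ
ΔH = Σ(broken) − Σ(formed) = 4176 − 5044 = −868 kJ
For 3× the reaction as written: 3 × (−868) = −2604 kJ

ΔH = −2604 kJ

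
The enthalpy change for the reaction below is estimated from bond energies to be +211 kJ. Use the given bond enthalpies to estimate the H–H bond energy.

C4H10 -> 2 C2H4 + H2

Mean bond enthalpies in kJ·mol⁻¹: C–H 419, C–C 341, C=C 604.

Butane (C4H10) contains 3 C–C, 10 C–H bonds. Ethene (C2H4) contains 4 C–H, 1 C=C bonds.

Let D be the H–H bond energy.
Σ(broken) = 3×341 + 10×419 = 5213
Σ(formed) = 8×419 + 2×604 + 1×D = 4560 + D
ΔH = Σ(broken) − Σ(formed) = (5213) − (4560 + D) = +653 − D
Setting this equal to +211 kJ gives D = 442 kJ/mol.

D(H–H) ≈ 442 kJ/mol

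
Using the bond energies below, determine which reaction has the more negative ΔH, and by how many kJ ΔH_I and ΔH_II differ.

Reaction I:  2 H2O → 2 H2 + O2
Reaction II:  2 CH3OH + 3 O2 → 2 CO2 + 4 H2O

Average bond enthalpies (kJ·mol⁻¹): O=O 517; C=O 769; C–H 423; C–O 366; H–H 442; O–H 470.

Reaction I:
  Bonds broken (reactants):
    O–H: 4 × 470 = 1880
    Σ(broken) = 1880 kJ
  Bonds formed (products):
    H–H: 2 × 442 = 884
    O=O: 1 × 517 = 517
    Σ(formed) = 1401 kJ
  ΔH_I = 1880 − 1401 = +479 kJ
Reaction II:
  Bonds broken (reactants):
    C–H: 6 × 423 = 2538
    C–O: 2 × 366 = 732
    O–H: 2 × 470 = 940
    O=O: 3 × 517 = 1551
    Σ(broken) = 5761 kJ
  Bonds formed (products):
    C=O: 4 × 769 = 3076
    O–H: 8 × 470 = 3760
    Σ(formed) = 6836 kJ
  ΔH_II = 5761 − 6836 = −1075 kJ
ΔH_I − ΔH_II = +1554 kJ, so reaction II has the more negative ΔH; |ΔH_I − ΔH_II| = 1554 kJ.

Reaction II, by 1554 kJ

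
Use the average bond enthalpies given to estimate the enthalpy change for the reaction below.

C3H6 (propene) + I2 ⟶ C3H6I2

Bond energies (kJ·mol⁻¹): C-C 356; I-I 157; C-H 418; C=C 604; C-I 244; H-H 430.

Bonds broken (reactants):
  C-C: 1 × 356 = 356
  C-H: 6 × 418 = 2508
  C=C: 1 × 604 = 604
  I-I: 1 × 157 = 157
  Σ(broken) = 3625 kJ
Bonds formed (products):
  C-C: 2 × 356 = 712
  C-H: 6 × 418 = 2508
  C-I: 2 × 244 = 488
  Σ(formed) = 3708 kJ
ΔH = Σ(broken) − Σ(formed) = 3625 − 3708 = −83 kJ

ΔH ≈ −83 kJ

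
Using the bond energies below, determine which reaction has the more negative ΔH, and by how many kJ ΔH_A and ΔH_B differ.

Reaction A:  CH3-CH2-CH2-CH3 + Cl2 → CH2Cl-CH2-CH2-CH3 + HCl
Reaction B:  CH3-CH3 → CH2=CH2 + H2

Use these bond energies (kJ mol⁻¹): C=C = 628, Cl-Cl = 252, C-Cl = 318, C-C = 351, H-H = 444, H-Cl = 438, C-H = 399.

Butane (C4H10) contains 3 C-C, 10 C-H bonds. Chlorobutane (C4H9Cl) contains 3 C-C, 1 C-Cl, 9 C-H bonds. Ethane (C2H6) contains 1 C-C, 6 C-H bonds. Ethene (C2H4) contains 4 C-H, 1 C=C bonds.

Reaction A:
  Bonds broken (reactants):
    C-C: 3 × 351 = 1053
    C-H: 10 × 399 = 3990
    Cl-Cl: 1 × 252 = 252
    Σ(broken) = 5295 kJ
  Bonds formed (products):
    C-C: 3 × 351 = 1053
    C-Cl: 1 × 318 = 318
    C-H: 9 × 399 = 3591
    H-Cl: 1 × 438 = 438
    Σ(formed) = 5400 kJ
  ΔH_A = 5295 − 5400 = −105 kJ
Reaction B:
  Bonds broken (reactants):
    C-C: 1 × 351 = 351
    C-H: 6 × 399 = 2394
    Σ(broken) = 2745 kJ
  Bonds formed (products):
    C-H: 4 × 399 = 1596
    C=C: 1 × 628 = 628
    H-H: 1 × 444 = 444
    Σ(formed) = 2668 kJ
  ΔH_B = 2745 − 2668 = +77 kJ
ΔH_A − ΔH_B = −182 kJ, so reaction A has the more negative ΔH; |ΔH_A − ΔH_B| = 182 kJ.

Reaction A, by 182 kJ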